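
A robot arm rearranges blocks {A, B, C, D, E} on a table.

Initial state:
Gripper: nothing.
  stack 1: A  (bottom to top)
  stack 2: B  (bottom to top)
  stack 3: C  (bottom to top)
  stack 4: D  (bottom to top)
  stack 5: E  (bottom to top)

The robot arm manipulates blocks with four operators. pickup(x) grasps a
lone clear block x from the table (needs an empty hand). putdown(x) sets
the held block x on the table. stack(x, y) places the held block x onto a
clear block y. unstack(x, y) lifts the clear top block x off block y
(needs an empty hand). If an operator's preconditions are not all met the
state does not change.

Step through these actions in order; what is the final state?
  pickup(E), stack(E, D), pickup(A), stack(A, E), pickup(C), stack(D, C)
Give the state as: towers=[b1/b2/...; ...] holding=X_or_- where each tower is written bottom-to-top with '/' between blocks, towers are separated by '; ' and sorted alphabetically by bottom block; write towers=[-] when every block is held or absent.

towers=[B; D/E/A] holding=C

step 1 (pickup(E)): towers=[A; B; C; D] holding=E
step 2 (stack(E, D)): towers=[A; B; C; D/E] holding=-
step 3 (pickup(A)): towers=[B; C; D/E] holding=A
step 4 (stack(A, E)): towers=[B; C; D/E/A] holding=-
step 5 (pickup(C)): towers=[B; D/E/A] holding=C
step 6 (stack(D, C)) [no-op]: towers=[B; D/E/A] holding=C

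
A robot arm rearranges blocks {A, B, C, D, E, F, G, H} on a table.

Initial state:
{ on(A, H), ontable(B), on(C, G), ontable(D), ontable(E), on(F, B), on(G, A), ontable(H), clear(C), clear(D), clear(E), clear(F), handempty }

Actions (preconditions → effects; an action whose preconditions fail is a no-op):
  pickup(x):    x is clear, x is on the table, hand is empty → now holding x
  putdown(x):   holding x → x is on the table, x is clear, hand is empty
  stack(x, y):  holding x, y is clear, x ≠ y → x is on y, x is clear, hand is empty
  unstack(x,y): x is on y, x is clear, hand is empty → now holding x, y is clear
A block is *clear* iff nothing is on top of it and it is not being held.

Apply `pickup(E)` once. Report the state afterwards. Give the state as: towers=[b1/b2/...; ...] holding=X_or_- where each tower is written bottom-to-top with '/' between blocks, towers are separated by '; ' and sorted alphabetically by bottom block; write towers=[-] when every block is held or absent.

towers=[B/F; D; H/A/G/C] holding=E

before: towers=[B/F; D; E; H/A/G/C] holding=-
pre[pickup(E)]: clear(E) ok, ontable(E) ok, handempty ok
all met → apply pickup(E)
after:  towers=[B/F; D; H/A/G/C] holding=E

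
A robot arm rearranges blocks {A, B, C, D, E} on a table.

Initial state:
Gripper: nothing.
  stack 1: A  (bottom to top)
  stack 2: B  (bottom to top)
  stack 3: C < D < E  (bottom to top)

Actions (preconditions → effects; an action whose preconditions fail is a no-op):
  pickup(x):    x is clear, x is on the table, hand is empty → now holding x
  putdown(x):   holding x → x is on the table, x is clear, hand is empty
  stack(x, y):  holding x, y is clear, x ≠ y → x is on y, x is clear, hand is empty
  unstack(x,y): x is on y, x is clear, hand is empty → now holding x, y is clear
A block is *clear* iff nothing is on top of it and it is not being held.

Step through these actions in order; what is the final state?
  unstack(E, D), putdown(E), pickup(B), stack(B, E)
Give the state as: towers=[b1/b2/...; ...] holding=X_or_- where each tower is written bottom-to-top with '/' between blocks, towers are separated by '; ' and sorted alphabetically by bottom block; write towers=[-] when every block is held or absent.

step 1 (unstack(E, D)): towers=[A; B; C/D] holding=E
step 2 (putdown(E)): towers=[A; B; C/D; E] holding=-
step 3 (pickup(B)): towers=[A; C/D; E] holding=B
step 4 (stack(B, E)): towers=[A; C/D; E/B] holding=-

towers=[A; C/D; E/B] holding=-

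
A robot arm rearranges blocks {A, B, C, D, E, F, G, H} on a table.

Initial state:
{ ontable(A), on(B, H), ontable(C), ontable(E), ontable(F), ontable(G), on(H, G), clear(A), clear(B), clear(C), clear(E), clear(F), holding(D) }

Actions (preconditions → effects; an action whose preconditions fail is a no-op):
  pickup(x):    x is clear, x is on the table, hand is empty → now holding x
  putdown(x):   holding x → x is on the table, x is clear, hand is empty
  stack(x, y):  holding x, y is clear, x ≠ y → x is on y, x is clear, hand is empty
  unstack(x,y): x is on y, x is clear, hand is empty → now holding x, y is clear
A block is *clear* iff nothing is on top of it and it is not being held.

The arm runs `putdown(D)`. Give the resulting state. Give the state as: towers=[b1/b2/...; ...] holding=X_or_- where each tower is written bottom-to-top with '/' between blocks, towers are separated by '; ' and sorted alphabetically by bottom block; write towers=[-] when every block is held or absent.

towers=[A; C; D; E; F; G/H/B] holding=-

before: towers=[A; C; E; F; G/H/B] holding=D
pre[putdown(D)]: holding(D) ✓
all met → apply putdown(D)
after:  towers=[A; C; D; E; F; G/H/B] holding=-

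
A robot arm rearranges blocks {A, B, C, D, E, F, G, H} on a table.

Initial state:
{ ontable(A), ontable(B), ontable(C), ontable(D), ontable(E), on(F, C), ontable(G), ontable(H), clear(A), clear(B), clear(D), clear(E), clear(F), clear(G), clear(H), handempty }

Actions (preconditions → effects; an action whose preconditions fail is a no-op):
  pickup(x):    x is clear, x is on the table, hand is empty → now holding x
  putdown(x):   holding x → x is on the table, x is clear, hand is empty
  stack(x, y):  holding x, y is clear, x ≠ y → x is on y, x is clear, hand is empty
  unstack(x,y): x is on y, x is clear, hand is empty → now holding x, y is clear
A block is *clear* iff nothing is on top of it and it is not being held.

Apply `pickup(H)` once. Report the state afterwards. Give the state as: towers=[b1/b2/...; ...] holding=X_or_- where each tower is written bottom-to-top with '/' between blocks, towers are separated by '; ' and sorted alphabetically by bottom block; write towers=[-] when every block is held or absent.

before: towers=[A; B; C/F; D; E; G; H] holding=-
pre[pickup(H)]: clear(H) ok, ontable(H) ok, handempty ok
all met → apply pickup(H)
after:  towers=[A; B; C/F; D; E; G] holding=H

towers=[A; B; C/F; D; E; G] holding=H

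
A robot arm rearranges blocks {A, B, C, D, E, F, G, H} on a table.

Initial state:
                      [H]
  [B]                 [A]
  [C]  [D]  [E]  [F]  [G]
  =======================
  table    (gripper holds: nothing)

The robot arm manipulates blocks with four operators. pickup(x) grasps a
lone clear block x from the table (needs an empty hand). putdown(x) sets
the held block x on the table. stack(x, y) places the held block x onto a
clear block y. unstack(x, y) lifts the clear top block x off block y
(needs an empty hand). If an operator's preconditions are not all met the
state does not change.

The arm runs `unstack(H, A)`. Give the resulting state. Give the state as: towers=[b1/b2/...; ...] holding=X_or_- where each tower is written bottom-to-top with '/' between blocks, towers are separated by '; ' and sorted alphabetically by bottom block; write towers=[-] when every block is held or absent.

towers=[C/B; D; E; F; G/A] holding=H

before: towers=[C/B; D; E; F; G/A/H] holding=-
pre[unstack(H, A)]: on(H,A) ✓, clear(H) ✓, handempty ✓
all met → apply unstack(H, A)
after:  towers=[C/B; D; E; F; G/A] holding=H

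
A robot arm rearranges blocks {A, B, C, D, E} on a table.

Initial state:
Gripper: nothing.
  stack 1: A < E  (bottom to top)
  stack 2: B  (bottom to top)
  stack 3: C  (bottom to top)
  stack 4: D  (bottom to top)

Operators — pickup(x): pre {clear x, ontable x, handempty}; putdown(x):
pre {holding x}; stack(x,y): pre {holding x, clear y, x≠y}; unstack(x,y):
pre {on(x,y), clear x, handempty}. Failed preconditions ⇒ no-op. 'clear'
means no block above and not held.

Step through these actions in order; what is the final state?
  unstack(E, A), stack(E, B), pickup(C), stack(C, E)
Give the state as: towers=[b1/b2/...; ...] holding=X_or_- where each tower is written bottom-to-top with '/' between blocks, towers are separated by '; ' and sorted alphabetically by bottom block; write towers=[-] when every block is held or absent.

step 1 (unstack(E, A)): towers=[A; B; C; D] holding=E
step 2 (stack(E, B)): towers=[A; B/E; C; D] holding=-
step 3 (pickup(C)): towers=[A; B/E; D] holding=C
step 4 (stack(C, E)): towers=[A; B/E/C; D] holding=-

towers=[A; B/E/C; D] holding=-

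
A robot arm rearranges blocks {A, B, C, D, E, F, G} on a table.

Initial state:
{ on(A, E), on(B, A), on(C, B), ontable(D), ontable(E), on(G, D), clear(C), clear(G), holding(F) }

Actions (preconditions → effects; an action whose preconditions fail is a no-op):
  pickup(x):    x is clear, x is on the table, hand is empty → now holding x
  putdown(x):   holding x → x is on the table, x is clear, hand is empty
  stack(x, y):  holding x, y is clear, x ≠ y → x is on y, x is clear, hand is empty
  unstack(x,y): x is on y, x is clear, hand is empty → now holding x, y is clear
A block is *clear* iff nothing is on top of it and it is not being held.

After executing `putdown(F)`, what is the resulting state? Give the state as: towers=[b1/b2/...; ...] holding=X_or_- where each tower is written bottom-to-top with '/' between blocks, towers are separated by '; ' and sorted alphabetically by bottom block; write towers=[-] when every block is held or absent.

towers=[D/G; E/A/B/C; F] holding=-

before: towers=[D/G; E/A/B/C] holding=F
pre[putdown(F)]: holding(F) ok
all met → apply putdown(F)
after:  towers=[D/G; E/A/B/C; F] holding=-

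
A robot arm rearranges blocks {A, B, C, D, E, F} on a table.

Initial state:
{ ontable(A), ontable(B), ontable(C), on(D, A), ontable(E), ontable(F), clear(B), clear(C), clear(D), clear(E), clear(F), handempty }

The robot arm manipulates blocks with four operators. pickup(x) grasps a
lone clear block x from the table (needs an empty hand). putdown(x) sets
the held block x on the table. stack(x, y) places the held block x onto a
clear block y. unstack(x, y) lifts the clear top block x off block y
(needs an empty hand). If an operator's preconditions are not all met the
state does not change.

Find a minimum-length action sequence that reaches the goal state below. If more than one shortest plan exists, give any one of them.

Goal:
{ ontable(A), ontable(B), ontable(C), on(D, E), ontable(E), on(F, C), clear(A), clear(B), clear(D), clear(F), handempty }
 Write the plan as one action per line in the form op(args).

pickup(F)
stack(F, C)
unstack(D, A)
stack(D, E)

step 1 (pickup(F)): towers=[A/D; B; C; E] holding=F
step 2 (stack(F, C)): towers=[A/D; B; C/F; E] holding=-
step 3 (unstack(D, A)): towers=[A; B; C/F; E] holding=D
step 4 (stack(D, E)): towers=[A; B; C/F; E/D] holding=-
goal check: towers=[A; B; C/F; E/D] holding=- — reached (length 4, optimal by BFS)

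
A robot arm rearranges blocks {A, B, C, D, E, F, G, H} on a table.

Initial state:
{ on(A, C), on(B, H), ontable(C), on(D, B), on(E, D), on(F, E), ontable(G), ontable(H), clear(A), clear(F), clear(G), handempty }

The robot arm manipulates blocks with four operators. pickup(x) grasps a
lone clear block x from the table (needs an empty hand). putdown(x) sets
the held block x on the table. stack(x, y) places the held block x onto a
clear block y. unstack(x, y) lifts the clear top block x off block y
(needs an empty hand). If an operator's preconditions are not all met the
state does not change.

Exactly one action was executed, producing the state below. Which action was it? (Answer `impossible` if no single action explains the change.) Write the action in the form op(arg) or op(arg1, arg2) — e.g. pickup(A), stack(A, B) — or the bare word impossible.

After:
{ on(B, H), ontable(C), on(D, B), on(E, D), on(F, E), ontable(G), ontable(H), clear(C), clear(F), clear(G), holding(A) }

target: towers=[C; G; H/B/D/E/F] holding=A
         pickup(G) → towers=[C/A; H/B/D/E/F] holding=G
     unstack(A, C) → towers=[C; G; H/B/D/E/F] holding=A  ← match
     unstack(F, E) → towers=[C/A; G; H/B/D/E] holding=F

unstack(A, C)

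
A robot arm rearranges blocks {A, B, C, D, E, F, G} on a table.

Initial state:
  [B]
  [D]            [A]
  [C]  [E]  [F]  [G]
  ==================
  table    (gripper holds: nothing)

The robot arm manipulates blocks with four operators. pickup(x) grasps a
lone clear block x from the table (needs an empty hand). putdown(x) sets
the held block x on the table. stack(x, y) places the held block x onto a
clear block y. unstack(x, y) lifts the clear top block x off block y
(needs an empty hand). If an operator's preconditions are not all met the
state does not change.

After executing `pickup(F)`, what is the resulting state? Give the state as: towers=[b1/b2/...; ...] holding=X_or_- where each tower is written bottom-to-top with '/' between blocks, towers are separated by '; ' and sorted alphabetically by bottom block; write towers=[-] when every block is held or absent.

towers=[C/D/B; E; G/A] holding=F

before: towers=[C/D/B; E; F; G/A] holding=-
pre[pickup(F)]: clear(F) yes, ontable(F) yes, handempty yes
all met → apply pickup(F)
after:  towers=[C/D/B; E; G/A] holding=F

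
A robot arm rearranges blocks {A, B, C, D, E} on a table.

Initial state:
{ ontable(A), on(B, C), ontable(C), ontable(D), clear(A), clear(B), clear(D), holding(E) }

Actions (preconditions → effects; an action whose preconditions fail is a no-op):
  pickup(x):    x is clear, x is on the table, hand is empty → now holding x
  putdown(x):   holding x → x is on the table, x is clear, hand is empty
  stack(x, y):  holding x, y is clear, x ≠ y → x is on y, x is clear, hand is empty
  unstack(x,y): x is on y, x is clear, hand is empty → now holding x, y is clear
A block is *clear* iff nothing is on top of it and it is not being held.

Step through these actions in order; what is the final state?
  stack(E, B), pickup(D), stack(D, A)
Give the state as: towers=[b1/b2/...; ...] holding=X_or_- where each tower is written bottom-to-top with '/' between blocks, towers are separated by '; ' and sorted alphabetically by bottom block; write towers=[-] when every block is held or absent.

step 1 (stack(E, B)): towers=[A; C/B/E; D] holding=-
step 2 (pickup(D)): towers=[A; C/B/E] holding=D
step 3 (stack(D, A)): towers=[A/D; C/B/E] holding=-

towers=[A/D; C/B/E] holding=-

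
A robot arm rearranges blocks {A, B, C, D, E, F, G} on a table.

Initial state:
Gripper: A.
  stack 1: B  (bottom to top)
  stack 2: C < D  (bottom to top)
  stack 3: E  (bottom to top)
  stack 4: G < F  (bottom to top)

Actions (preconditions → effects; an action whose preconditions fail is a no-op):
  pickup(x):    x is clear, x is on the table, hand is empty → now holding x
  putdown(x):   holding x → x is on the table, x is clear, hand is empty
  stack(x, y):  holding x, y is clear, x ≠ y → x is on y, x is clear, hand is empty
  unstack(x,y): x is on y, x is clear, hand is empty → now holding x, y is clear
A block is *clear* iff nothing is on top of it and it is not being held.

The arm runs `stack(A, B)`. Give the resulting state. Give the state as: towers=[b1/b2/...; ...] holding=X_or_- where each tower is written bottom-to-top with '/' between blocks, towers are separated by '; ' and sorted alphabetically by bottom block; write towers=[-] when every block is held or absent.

before: towers=[B; C/D; E; G/F] holding=A
pre[stack(A, B)]: holding(A) yes, clear(B) yes, A≠B yes
all met → apply stack(A, B)
after:  towers=[B/A; C/D; E; G/F] holding=-

towers=[B/A; C/D; E; G/F] holding=-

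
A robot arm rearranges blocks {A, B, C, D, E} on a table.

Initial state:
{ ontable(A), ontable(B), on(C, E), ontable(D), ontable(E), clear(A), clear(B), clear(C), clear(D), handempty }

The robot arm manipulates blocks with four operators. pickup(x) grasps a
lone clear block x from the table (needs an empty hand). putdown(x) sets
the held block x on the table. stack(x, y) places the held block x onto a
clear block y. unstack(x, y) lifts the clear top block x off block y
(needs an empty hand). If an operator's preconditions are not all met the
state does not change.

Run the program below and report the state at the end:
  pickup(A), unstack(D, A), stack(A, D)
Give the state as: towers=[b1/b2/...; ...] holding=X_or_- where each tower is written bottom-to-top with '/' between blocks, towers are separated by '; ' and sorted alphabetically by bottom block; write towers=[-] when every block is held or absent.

towers=[B; D/A; E/C] holding=-

step 1 (pickup(A)): towers=[B; D; E/C] holding=A
step 2 (unstack(D, A)) [no-op]: towers=[B; D; E/C] holding=A
step 3 (stack(A, D)): towers=[B; D/A; E/C] holding=-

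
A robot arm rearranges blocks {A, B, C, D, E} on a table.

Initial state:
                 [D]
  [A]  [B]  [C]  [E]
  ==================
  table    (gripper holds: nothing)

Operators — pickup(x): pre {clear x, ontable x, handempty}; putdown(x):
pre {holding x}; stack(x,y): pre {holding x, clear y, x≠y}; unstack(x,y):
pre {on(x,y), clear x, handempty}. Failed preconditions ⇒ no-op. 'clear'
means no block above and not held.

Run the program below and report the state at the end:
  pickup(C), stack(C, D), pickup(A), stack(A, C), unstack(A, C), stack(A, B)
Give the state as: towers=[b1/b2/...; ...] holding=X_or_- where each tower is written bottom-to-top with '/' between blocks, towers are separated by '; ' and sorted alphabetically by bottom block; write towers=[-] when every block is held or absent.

step 1 (pickup(C)): towers=[A; B; E/D] holding=C
step 2 (stack(C, D)): towers=[A; B; E/D/C] holding=-
step 3 (pickup(A)): towers=[B; E/D/C] holding=A
step 4 (stack(A, C)): towers=[B; E/D/C/A] holding=-
step 5 (unstack(A, C)): towers=[B; E/D/C] holding=A
step 6 (stack(A, B)): towers=[B/A; E/D/C] holding=-

towers=[B/A; E/D/C] holding=-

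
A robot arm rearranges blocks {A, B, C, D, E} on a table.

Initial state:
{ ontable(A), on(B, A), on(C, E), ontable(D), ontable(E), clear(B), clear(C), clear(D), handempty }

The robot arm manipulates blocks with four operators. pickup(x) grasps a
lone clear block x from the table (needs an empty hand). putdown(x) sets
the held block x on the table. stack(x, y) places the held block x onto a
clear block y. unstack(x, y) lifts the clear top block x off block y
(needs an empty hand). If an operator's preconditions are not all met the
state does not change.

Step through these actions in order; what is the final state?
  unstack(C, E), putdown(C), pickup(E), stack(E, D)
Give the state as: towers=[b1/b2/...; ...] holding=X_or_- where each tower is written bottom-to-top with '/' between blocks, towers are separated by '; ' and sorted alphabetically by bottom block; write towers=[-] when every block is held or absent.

step 1 (unstack(C, E)): towers=[A/B; D; E] holding=C
step 2 (putdown(C)): towers=[A/B; C; D; E] holding=-
step 3 (pickup(E)): towers=[A/B; C; D] holding=E
step 4 (stack(E, D)): towers=[A/B; C; D/E] holding=-

towers=[A/B; C; D/E] holding=-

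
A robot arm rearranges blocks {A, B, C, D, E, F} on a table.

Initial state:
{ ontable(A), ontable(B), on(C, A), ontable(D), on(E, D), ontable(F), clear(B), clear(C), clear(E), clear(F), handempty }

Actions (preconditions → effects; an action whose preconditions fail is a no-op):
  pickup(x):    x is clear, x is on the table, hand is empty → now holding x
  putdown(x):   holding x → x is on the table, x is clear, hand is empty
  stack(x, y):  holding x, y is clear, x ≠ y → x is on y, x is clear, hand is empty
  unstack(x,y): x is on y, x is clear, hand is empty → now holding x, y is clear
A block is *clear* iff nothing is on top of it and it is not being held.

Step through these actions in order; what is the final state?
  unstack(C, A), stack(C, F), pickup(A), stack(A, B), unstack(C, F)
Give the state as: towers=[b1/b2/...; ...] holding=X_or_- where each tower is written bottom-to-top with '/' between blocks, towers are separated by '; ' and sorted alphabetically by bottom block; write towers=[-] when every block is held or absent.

step 1 (unstack(C, A)): towers=[A; B; D/E; F] holding=C
step 2 (stack(C, F)): towers=[A; B; D/E; F/C] holding=-
step 3 (pickup(A)): towers=[B; D/E; F/C] holding=A
step 4 (stack(A, B)): towers=[B/A; D/E; F/C] holding=-
step 5 (unstack(C, F)): towers=[B/A; D/E; F] holding=C

towers=[B/A; D/E; F] holding=C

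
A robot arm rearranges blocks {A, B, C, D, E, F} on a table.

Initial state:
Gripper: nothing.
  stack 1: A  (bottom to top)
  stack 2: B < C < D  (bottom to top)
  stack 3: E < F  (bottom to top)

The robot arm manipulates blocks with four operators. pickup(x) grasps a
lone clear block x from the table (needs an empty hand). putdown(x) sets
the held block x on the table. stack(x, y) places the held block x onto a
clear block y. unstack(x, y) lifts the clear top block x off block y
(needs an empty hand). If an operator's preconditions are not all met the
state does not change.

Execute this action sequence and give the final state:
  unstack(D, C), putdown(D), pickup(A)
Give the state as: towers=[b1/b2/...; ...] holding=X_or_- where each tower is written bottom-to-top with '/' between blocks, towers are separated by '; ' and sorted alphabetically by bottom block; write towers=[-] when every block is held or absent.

towers=[B/C; D; E/F] holding=A

step 1 (unstack(D, C)): towers=[A; B/C; E/F] holding=D
step 2 (putdown(D)): towers=[A; B/C; D; E/F] holding=-
step 3 (pickup(A)): towers=[B/C; D; E/F] holding=A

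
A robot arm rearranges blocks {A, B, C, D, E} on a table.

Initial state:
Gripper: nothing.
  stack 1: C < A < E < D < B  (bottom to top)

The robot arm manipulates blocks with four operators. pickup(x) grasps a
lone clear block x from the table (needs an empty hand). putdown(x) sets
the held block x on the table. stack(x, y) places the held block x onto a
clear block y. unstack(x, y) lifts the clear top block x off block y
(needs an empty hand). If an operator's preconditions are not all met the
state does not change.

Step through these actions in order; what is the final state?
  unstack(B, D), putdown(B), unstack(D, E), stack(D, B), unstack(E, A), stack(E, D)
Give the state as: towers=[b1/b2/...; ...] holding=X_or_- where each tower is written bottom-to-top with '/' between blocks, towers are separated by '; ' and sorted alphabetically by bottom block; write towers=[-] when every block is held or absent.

towers=[B/D/E; C/A] holding=-

step 1 (unstack(B, D)): towers=[C/A/E/D] holding=B
step 2 (putdown(B)): towers=[B; C/A/E/D] holding=-
step 3 (unstack(D, E)): towers=[B; C/A/E] holding=D
step 4 (stack(D, B)): towers=[B/D; C/A/E] holding=-
step 5 (unstack(E, A)): towers=[B/D; C/A] holding=E
step 6 (stack(E, D)): towers=[B/D/E; C/A] holding=-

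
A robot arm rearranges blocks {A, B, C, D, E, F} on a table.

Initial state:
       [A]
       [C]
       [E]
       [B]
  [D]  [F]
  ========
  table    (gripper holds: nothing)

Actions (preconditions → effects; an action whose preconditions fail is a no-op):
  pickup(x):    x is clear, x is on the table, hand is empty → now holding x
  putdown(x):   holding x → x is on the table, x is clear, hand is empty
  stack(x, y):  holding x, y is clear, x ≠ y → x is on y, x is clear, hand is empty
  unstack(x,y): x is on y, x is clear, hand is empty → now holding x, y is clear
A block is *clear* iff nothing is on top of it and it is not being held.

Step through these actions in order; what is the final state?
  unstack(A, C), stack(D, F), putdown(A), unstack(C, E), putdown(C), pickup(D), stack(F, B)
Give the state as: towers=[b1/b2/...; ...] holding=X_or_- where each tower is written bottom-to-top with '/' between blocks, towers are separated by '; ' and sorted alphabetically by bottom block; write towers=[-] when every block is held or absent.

towers=[A; C; F/B/E] holding=D

step 1 (unstack(A, C)): towers=[D; F/B/E/C] holding=A
step 2 (stack(D, F)) [no-op]: towers=[D; F/B/E/C] holding=A
step 3 (putdown(A)): towers=[A; D; F/B/E/C] holding=-
step 4 (unstack(C, E)): towers=[A; D; F/B/E] holding=C
step 5 (putdown(C)): towers=[A; C; D; F/B/E] holding=-
step 6 (pickup(D)): towers=[A; C; F/B/E] holding=D
step 7 (stack(F, B)) [no-op]: towers=[A; C; F/B/E] holding=D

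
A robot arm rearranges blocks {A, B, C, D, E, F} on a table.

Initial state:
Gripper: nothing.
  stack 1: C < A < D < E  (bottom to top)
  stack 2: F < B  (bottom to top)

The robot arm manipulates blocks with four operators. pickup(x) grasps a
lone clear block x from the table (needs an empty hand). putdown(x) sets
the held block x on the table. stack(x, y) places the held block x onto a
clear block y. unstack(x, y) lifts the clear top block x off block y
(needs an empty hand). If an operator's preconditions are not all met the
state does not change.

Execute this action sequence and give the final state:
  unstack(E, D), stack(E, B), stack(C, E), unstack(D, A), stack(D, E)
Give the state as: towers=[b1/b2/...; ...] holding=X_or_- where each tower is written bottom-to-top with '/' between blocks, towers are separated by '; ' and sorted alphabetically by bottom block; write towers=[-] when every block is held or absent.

towers=[C/A; F/B/E/D] holding=-

step 1 (unstack(E, D)): towers=[C/A/D; F/B] holding=E
step 2 (stack(E, B)): towers=[C/A/D; F/B/E] holding=-
step 3 (stack(C, E)) [no-op]: towers=[C/A/D; F/B/E] holding=-
step 4 (unstack(D, A)): towers=[C/A; F/B/E] holding=D
step 5 (stack(D, E)): towers=[C/A; F/B/E/D] holding=-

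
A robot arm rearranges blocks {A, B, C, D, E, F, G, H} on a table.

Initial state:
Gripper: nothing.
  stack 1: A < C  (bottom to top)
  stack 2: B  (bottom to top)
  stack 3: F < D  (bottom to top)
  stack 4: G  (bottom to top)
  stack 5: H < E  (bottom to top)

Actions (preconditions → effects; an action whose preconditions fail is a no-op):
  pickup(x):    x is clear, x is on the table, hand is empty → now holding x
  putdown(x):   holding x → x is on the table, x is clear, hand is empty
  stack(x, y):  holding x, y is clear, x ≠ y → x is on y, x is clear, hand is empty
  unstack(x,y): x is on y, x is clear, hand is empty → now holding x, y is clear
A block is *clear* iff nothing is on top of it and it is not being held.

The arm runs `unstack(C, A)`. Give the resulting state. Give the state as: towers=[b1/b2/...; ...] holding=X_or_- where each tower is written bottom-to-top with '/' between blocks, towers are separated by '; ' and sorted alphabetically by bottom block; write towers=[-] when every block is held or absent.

before: towers=[A/C; B; F/D; G; H/E] holding=-
pre[unstack(C, A)]: on(C,A) ok, clear(C) ok, handempty ok
all met → apply unstack(C, A)
after:  towers=[A; B; F/D; G; H/E] holding=C

towers=[A; B; F/D; G; H/E] holding=C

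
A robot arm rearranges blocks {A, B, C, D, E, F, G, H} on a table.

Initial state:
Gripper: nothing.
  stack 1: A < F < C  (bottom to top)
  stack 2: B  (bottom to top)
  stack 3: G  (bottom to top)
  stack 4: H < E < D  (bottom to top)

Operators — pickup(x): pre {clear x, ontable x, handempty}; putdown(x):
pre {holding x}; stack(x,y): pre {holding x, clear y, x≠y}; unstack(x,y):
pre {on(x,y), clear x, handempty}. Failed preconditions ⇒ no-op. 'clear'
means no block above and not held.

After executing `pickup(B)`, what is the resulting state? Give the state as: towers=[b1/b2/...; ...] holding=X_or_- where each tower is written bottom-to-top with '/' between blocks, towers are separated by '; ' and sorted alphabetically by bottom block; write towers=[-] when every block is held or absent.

towers=[A/F/C; G; H/E/D] holding=B

before: towers=[A/F/C; B; G; H/E/D] holding=-
pre[pickup(B)]: clear(B) ✓, ontable(B) ✓, handempty ✓
all met → apply pickup(B)
after:  towers=[A/F/C; G; H/E/D] holding=B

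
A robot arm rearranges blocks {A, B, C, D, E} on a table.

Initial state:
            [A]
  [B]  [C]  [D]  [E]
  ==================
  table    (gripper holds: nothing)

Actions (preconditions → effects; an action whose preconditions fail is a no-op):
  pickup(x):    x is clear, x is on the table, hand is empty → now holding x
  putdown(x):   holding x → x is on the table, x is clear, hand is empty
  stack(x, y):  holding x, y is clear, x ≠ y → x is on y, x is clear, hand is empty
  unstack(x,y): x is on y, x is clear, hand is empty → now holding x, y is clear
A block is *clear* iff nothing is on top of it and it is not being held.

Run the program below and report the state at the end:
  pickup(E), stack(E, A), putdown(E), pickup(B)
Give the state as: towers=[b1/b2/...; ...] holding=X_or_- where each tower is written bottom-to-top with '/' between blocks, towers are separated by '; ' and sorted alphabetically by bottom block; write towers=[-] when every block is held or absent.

step 1 (pickup(E)): towers=[B; C; D/A] holding=E
step 2 (stack(E, A)): towers=[B; C; D/A/E] holding=-
step 3 (putdown(E)) [no-op]: towers=[B; C; D/A/E] holding=-
step 4 (pickup(B)): towers=[C; D/A/E] holding=B

towers=[C; D/A/E] holding=B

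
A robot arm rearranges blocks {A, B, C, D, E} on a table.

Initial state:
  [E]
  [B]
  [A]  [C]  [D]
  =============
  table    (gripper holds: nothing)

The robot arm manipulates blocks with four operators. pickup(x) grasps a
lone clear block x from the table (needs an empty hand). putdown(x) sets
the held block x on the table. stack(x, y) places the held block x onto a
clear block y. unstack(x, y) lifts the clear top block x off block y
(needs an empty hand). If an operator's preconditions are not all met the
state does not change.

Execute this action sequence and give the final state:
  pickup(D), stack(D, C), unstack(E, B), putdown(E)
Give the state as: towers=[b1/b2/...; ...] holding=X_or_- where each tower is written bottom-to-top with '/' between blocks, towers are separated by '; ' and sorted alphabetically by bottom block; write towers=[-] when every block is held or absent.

step 1 (pickup(D)): towers=[A/B/E; C] holding=D
step 2 (stack(D, C)): towers=[A/B/E; C/D] holding=-
step 3 (unstack(E, B)): towers=[A/B; C/D] holding=E
step 4 (putdown(E)): towers=[A/B; C/D; E] holding=-

towers=[A/B; C/D; E] holding=-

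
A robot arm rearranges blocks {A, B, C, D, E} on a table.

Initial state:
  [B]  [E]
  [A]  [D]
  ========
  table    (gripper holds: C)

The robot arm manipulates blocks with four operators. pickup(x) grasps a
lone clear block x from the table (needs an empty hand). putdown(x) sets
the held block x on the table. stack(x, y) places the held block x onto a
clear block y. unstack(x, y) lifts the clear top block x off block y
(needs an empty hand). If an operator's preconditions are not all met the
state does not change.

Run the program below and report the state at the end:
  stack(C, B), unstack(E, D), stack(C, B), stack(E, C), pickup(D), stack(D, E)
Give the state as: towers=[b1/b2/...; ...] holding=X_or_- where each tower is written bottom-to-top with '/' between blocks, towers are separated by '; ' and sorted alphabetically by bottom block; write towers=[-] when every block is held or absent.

towers=[A/B/C/E/D] holding=-

step 1 (stack(C, B)): towers=[A/B/C; D/E] holding=-
step 2 (unstack(E, D)): towers=[A/B/C; D] holding=E
step 3 (stack(C, B)) [no-op]: towers=[A/B/C; D] holding=E
step 4 (stack(E, C)): towers=[A/B/C/E; D] holding=-
step 5 (pickup(D)): towers=[A/B/C/E] holding=D
step 6 (stack(D, E)): towers=[A/B/C/E/D] holding=-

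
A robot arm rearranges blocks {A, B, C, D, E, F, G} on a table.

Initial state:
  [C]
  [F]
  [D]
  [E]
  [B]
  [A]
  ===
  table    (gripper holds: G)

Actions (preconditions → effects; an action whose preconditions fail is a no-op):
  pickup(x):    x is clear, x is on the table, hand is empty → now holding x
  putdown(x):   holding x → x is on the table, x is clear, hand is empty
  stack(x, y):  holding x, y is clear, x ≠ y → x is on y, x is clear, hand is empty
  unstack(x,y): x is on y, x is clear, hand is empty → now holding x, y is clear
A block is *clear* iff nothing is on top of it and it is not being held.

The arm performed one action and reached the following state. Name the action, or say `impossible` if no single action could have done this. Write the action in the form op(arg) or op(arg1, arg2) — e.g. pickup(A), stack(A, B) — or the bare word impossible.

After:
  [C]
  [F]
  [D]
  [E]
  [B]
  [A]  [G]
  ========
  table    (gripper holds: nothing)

target: towers=[A/B/E/D/F/C; G] holding=-
        putdown(G) → towers=[A/B/E/D/F/C; G] holding=-  ← match
       stack(G, C) → towers=[A/B/E/D/F/C/G] holding=-

putdown(G)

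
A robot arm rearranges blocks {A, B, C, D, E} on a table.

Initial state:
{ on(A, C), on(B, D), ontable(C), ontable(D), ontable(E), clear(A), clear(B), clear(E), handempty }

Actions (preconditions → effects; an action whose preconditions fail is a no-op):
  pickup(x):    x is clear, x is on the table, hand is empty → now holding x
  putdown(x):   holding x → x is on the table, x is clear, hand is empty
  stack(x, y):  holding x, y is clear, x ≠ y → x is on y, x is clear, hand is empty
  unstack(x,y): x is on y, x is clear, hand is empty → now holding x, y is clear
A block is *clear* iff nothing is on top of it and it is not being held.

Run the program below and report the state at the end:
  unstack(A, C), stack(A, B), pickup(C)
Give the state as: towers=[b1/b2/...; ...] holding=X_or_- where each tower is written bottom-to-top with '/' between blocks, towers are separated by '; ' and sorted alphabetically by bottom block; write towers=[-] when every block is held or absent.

step 1 (unstack(A, C)): towers=[C; D/B; E] holding=A
step 2 (stack(A, B)): towers=[C; D/B/A; E] holding=-
step 3 (pickup(C)): towers=[D/B/A; E] holding=C

towers=[D/B/A; E] holding=C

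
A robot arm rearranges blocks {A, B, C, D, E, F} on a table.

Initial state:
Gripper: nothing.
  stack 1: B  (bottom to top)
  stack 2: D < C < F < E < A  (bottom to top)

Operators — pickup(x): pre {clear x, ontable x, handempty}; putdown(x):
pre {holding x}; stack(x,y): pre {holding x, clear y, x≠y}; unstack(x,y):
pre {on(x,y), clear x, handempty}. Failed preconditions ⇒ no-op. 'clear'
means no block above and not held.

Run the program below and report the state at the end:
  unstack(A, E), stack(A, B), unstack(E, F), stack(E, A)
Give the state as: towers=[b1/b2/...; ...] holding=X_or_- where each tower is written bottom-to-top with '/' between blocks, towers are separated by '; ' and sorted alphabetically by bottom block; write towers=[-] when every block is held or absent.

step 1 (unstack(A, E)): towers=[B; D/C/F/E] holding=A
step 2 (stack(A, B)): towers=[B/A; D/C/F/E] holding=-
step 3 (unstack(E, F)): towers=[B/A; D/C/F] holding=E
step 4 (stack(E, A)): towers=[B/A/E; D/C/F] holding=-

towers=[B/A/E; D/C/F] holding=-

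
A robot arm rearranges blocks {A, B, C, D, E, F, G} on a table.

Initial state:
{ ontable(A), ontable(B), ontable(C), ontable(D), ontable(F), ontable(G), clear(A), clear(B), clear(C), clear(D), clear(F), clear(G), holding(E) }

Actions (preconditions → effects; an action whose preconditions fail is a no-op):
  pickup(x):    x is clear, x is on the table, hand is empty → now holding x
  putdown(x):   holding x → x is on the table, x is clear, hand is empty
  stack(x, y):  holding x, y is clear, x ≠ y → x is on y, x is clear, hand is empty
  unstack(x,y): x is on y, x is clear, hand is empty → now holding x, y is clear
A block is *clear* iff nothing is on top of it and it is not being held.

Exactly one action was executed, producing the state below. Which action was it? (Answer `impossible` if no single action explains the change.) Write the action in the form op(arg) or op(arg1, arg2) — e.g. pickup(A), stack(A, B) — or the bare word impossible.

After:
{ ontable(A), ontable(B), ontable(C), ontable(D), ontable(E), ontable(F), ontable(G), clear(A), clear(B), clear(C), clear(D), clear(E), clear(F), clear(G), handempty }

target: towers=[A; B; C; D; E; F; G] holding=-
        putdown(E) → towers=[A; B; C; D; E; F; G] holding=-  ← match
       stack(E, B) → towers=[A; B/E; C; D; F; G] holding=-
       stack(E, F) → towers=[A; B; C; D; F/E; G] holding=-
       stack(E, G) → towers=[A; B; C; D; F; G/E] holding=-
       stack(E, D) → towers=[A; B; C; D/E; F; G] holding=-
       stack(E, A) → towers=[A/E; B; C; D; F; G] holding=-
       stack(E, C) → towers=[A; B; C/E; D; F; G] holding=-

putdown(E)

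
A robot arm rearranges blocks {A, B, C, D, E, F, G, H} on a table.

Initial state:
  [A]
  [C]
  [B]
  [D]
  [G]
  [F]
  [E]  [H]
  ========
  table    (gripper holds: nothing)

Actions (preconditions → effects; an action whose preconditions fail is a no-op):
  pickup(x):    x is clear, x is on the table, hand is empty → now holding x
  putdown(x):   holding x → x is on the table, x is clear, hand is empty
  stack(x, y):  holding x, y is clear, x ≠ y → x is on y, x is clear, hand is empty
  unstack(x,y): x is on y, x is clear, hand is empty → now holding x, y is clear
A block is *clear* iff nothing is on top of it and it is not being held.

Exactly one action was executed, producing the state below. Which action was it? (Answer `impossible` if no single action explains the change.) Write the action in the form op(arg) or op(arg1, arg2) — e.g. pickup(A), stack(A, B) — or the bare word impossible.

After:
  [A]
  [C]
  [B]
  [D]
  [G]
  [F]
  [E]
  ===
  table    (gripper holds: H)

pickup(H)

target: towers=[E/F/G/D/B/C/A] holding=H
     unstack(A, C) → towers=[E/F/G/D/B/C; H] holding=A
         pickup(H) → towers=[E/F/G/D/B/C/A] holding=H  ← match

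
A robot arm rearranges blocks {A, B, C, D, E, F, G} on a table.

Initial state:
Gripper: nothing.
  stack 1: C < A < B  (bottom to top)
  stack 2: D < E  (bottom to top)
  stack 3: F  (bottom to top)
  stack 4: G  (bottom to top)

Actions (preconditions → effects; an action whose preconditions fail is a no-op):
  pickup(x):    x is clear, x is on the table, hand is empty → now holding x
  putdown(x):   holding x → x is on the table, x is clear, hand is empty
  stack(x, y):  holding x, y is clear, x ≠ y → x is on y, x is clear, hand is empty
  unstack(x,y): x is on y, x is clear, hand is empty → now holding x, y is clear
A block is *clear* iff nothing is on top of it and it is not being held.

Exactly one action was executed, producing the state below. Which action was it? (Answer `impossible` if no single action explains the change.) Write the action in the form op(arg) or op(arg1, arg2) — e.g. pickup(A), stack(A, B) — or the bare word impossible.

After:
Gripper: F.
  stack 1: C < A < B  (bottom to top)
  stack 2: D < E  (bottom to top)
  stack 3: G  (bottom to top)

target: towers=[C/A/B; D/E; G] holding=F
     unstack(B, A) → towers=[C/A; D/E; F; G] holding=B
         pickup(F) → towers=[C/A/B; D/E; G] holding=F  ← match
         pickup(G) → towers=[C/A/B; D/E; F] holding=G
     unstack(E, D) → towers=[C/A/B; D; F; G] holding=E

pickup(F)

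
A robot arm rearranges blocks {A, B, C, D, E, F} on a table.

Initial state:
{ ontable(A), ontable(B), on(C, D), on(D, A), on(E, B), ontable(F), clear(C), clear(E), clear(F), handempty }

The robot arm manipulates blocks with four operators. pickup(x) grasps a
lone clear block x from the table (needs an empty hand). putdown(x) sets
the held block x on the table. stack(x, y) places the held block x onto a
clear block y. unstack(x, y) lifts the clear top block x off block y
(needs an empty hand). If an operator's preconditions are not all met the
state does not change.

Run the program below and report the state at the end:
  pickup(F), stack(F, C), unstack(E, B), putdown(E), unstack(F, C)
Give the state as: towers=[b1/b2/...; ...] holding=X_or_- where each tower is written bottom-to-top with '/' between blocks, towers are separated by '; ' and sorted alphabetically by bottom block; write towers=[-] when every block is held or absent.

step 1 (pickup(F)): towers=[A/D/C; B/E] holding=F
step 2 (stack(F, C)): towers=[A/D/C/F; B/E] holding=-
step 3 (unstack(E, B)): towers=[A/D/C/F; B] holding=E
step 4 (putdown(E)): towers=[A/D/C/F; B; E] holding=-
step 5 (unstack(F, C)): towers=[A/D/C; B; E] holding=F

towers=[A/D/C; B; E] holding=F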